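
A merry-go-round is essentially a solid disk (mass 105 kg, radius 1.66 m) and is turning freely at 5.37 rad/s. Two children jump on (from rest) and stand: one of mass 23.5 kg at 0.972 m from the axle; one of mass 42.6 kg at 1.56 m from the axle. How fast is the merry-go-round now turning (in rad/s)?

No external torque acts about the axle; L_before = L_after.
I_p = ½(105)(1.66)² = 144.7 kg·m².
Added inertia Σmr² = (23.5)(0.972)² + (42.6)(1.56)² = 125.9 kg·m²; I_f = 144.7 + 125.9 = 270.5 kg·m².
ω_f = I_p ω_i / I_f = (144.7)(5.37) / 270.5 = 2.872 rad/s.

ω_f ≈ 2.87 rad/s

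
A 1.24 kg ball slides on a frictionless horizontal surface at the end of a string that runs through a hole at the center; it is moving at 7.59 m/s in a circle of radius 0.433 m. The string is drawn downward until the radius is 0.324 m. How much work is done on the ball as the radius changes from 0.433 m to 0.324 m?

W ≈ 28.1 J

Central (radial) force ⇒ zero torque about the center ⇒ m v r is constant.
v₂ = v₁ r₁ / r₂ = (7.59)(0.433) / (0.324) = 10.14 m/s.
W = ΔKE = ½m(v₂² − v₁²) = 28.07 J.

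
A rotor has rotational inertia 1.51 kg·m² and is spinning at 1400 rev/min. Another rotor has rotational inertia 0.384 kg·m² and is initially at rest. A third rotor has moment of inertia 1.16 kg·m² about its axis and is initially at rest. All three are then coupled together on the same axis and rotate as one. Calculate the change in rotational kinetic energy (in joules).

ΔKE ≈ -8200 J

No external torque acts about the common axis, so total angular momentum is conserved.
Taking A's sense as positive: L = (1.510)(1400) = 2114 kg·m²·rpm.
Combined I = 1.510 + 0.3840 + 1.160 = 3.054 kg·m².
ω_f = L / I = 2114 / 3.054 = 692.2 rpm.
KE_i = ½ΣIω² = 16230 J; KE_f = ½(3.054)(72.49)² = 8024 J.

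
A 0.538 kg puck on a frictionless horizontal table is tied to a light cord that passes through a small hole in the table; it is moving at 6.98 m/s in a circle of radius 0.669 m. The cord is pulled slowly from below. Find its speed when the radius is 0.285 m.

The only horizontal force on the mass is along the cord (radial), so it exerts no torque about the hole and angular momentum m v r is conserved.
v₂ = v₁ r₁ / r₂ = (6.98)(0.669) / (0.285) = 16.38 m/s.

v₂ ≈ 16.4 m/s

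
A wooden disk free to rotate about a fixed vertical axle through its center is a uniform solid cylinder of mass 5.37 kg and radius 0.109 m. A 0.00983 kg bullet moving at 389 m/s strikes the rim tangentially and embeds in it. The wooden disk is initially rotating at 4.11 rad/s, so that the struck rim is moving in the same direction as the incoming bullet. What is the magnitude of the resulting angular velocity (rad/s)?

|ω_f| ≈ 17.1 rad/s

About the axle the impulsive forces during the collision are internal, so angular momentum about that axis is conserved.
I_p = ½(5.37)(0.109)² = 0.03190 kg·m². Taking the sense of the bullet's angular momentum as positive, L_{bullet} = m v R = (0.00983)(389)(0.109) = 0.4168 kg·m²/s.
L_i = +I_p ω_p + m v R = +(0.03190)(4.11) + 0.4168 = 0.5479 kg·m²/s.
After sticking, I_f = I_p + m R² = 0.03190 + (0.00983)(0.109)² = 0.03202 kg·m².
ω_f = L_i / I_f = 0.5479 / 0.03202 = 17.11 rad/s.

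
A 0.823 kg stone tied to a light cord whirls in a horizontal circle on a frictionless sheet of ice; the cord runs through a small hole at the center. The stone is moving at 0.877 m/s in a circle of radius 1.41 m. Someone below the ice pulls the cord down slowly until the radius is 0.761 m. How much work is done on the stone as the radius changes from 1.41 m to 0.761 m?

Central (radial) force ⇒ zero torque about the center ⇒ m v r is constant.
v₂ = v₁ r₁ / r₂ = (0.877)(1.41) / (0.761) = 1.625 m/s.
W = ΔKE = ½m(v₂² − v₁²) = 0.7700 J.

W ≈ 0.770 J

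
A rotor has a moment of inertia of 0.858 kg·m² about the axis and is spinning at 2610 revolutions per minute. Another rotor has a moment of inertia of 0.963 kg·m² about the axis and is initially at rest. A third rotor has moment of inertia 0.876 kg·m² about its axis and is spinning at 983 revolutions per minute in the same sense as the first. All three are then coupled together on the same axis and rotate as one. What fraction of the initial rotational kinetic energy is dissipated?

fraction ≈ 0.467

No external torque acts about the common axis, so total angular momentum is conserved.
Taking A's sense as positive: L = (0.8580)(2610) + (0.8760)(983) = 3100 kg·m²·rpm.
Combined I = 0.8580 + 0.9630 + 0.8760 = 2.697 kg·m².
ω_f = L / I = 3100 / 2.697 = 1150 rpm.
KE_i = ½ΣIω² = 36690 J; KE_f = ½(2.697)(120.4)² = 19540 J.
Fraction dissipated = (KE_i − KE_f)/KE_i = 0.4673.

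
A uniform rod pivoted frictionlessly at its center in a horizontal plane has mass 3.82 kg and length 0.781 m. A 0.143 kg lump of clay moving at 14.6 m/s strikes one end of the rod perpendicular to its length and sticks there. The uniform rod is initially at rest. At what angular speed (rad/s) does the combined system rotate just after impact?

About the pivot the impulsive forces during the collision are internal, so angular momentum about that axis is conserved.
I_p = (1/12)(3.82)(0.781)² = 0.1942 kg·m². Taking the sense of the lump of clay's angular momentum as positive, L_{lump} = m v R = (0.143)(14.6)(0.781/2) = 0.8153 kg·m²/s.
L_i = 0 + 0.8153 = 0.8153 kg·m²/s.
After sticking, I_f = I_p + m R² = 0.1942 + (0.143)(0.781/2)² = 0.2160 kg·m².
ω_f = L_i / I_f = 0.8153 / 0.2160 = 3.775 rad/s.

|ω_f| ≈ 3.77 rad/s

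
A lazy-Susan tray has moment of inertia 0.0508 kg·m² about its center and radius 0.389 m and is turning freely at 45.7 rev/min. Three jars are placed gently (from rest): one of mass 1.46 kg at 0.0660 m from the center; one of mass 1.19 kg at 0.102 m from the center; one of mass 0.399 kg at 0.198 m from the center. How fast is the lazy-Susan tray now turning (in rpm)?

The added mass arrives with no angular momentum about the center, and any external torque about the center is negligible, so the system's angular momentum is conserved.
Added inertia Σmr² = (1.46)(0.0660)² + (1.19)(0.102)² + (0.399)(0.198)² = 0.03438 kg·m²; I_f = 0.05080 + 0.03438 = 0.08518 kg·m².
ω_f = I_p ω_i / I_f = (0.05080)(45.7) / 0.08518 = 27.25 rpm.

ω_f ≈ 27.3 rpm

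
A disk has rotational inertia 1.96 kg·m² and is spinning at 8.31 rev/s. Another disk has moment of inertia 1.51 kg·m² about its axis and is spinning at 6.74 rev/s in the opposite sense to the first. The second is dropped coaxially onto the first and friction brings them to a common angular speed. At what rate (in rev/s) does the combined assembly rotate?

The coupling torques are internal; angular momentum about the shared axis is conserved.
Taking A's sense as positive: L = (1.960)(8.31) − (1.510)(6.74) = 6.110 kg·m²·rev/s.
Combined I = 1.960 + 1.510 = 3.470 kg·m².
ω_f = L / I = 6.110 / 3.470 = 1.761 rev/s.

|ω_f| ≈ 1.76 rev/s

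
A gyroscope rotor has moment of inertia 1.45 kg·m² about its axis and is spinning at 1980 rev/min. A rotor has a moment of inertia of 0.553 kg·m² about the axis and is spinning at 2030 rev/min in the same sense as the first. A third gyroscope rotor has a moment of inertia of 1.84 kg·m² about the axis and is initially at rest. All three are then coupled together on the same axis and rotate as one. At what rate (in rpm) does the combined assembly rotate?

No external torque acts about the common axis, so total angular momentum is conserved.
Taking A's sense as positive: L = (1.450)(1980) + (0.5530)(2030) = 3994 kg·m²·rpm.
Combined I = 1.450 + 0.5530 + 1.840 = 3.843 kg·m².
ω_f = L / I = 3994 / 3.843 = 1039 rpm.

|ω_f| ≈ 1040 rpm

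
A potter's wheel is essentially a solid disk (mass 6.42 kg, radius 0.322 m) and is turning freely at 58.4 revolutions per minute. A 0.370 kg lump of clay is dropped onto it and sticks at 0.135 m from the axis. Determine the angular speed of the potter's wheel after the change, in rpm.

No external torque acts about the axis; L_before = L_after.
I_p = ½(6.42)(0.322)² = 0.3328 kg·m².
Added inertia Σmr² = (0.370)(0.135)² = 0.006743 kg·m²; I_f = 0.3328 + 0.006743 = 0.3396 kg·m².
ω_f = I_p ω_i / I_f = (0.3328)(58.4) / 0.3396 = 57.24 rpm.

ω_f ≈ 57.2 rpm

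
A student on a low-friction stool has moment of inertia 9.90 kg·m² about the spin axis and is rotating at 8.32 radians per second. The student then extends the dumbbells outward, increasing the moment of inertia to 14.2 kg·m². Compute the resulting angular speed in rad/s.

No external torque acts about the spin axis, so angular momentum is conserved.
ω₂ = I₁ω₁ / I₂ = (9.900)(8.32 rad/s) / (14.20) = 5.801 rad/s.

ω₂ ≈ 5.80 rad/s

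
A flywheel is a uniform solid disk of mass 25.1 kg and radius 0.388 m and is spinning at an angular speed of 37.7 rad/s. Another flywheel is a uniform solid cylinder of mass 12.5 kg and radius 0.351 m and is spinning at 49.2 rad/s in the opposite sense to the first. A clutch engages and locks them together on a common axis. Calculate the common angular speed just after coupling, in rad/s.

The coupling torques are internal; angular momentum about the shared axis is conserved.
Moments of inertia: I_A = ½(25.1)(0.388)² = 1.889 kg·m²; I_B = ½(12.5)(0.351)² = 0.7700 kg·m².
Taking A's sense as positive: L = (1.889)(37.7) − (0.7700)(49.2) = 33.34 kg·m²·rad/s.
Combined I = 1.889 + 0.7700 = 2.659 kg·m².
ω_f = L / I = 33.34 / 2.659 = 12.54 rad/s.

|ω_f| ≈ 12.5 rad/s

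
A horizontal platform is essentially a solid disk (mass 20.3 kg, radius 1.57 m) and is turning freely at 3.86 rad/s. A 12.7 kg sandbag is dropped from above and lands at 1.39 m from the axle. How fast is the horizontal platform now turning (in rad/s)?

No external torque acts about the axle; L_before = L_after.
I_p = ½(20.3)(1.57)² = 25.02 kg·m².
Added inertia Σmr² = (12.7)(1.39)² = 24.54 kg·m²; I_f = 25.02 + 24.54 = 49.56 kg·m².
ω_f = I_p ω_i / I_f = (25.02)(3.86) / 49.56 = 1.949 rad/s.

ω_f ≈ 1.95 rad/s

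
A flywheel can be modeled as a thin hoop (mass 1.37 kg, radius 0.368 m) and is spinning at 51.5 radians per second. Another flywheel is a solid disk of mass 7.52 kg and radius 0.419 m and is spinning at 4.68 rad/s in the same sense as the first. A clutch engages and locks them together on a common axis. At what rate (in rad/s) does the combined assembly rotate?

The coupling torques are internal; angular momentum about the shared axis is conserved.
Moments of inertia: I_A = (1.37)(0.368)² = 0.1855 kg·m²; I_B = ½(7.52)(0.419)² = 0.6601 kg·m².
Taking A's sense as positive: L = (0.1855)(51.5) + (0.6601)(4.68) = 12.64 kg·m²·rad/s.
Combined I = 0.1855 + 0.6601 = 0.8456 kg·m².
ω_f = L / I = 12.64 / 0.8456 = 14.95 rad/s.

|ω_f| ≈ 15.0 rad/s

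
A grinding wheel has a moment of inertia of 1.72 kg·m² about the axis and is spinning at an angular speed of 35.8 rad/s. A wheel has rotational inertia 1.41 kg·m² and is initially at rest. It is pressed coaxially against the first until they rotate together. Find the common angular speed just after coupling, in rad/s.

No external torque acts about the common axis, so total angular momentum is conserved.
Taking A's sense as positive: L = (1.720)(35.8) = 61.58 kg·m²·rad/s.
Combined I = 1.720 + 1.410 = 3.130 kg·m².
ω_f = L / I = 61.58 / 3.130 = 19.67 rad/s.

|ω_f| ≈ 19.7 rad/s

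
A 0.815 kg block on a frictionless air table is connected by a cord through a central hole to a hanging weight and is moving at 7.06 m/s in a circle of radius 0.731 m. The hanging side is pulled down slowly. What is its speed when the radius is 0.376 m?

Central (radial) force ⇒ zero torque about the center ⇒ m v r is constant.
v₂ = v₁ r₁ / r₂ = (7.06)(0.731) / (0.376) = 13.73 m/s.

v₂ ≈ 13.7 m/s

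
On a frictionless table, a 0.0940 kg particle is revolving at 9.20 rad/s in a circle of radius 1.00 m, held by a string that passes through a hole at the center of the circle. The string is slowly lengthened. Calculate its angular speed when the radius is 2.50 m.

ω₂ ≈ 1.47 rad/s

No torque about the axis ⇒ m r₁² ω₁ = m r₂² ω₂.
ω₂ = ω₁ (r₁/r₂)² = (9.20)(1.00/2.50)² = 1.472 rad/s.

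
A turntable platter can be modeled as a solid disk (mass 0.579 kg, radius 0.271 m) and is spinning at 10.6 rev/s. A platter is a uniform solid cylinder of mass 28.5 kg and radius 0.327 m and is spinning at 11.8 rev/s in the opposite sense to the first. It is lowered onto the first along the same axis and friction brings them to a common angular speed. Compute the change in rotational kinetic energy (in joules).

No external torque acts about the common axis, so total angular momentum is conserved.
Moments of inertia: I_A = ½(0.579)(0.271)² = 0.02126 kg·m²; I_B = ½(28.5)(0.327)² = 1.524 kg·m².
Taking A's sense as positive: L = (0.02126)(10.6) − (1.524)(11.8) = -17.75 kg·m²·rev/s.
Combined I = 0.02126 + 1.524 = 1.545 kg·m².
ω_f = L / I = -17.75 / 1.545 = -11.49 rev/s.
KE_i = ½ΣIω² = 4235 J; KE_f = ½(1.545)(72.20)² = 4027 J.

ΔKE ≈ -208 J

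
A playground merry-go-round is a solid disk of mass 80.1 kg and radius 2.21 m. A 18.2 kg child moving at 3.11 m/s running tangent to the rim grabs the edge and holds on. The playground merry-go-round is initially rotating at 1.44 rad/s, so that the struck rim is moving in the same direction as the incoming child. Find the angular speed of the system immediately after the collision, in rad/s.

The axle reaction passes through the axle and exerts no torque about it; angular momentum about the axle is conserved through the impact.
I_p = ½(80.1)(2.21)² = 195.6 kg·m². Taking the sense of the child's angular momentum as positive, L_{child} = m v R = (18.2)(3.11)(2.21) = 125.1 kg·m²/s.
L_i = +I_p ω_p + m v R = +(195.6)(1.44) + 125.1 = 406.8 kg·m²/s.
After sticking, I_f = I_p + m R² = 195.6 + (18.2)(2.21)² = 284.5 kg·m².
ω_f = L_i / I_f = 406.8 / 284.5 = 1.430 rad/s.

|ω_f| ≈ 1.43 rad/s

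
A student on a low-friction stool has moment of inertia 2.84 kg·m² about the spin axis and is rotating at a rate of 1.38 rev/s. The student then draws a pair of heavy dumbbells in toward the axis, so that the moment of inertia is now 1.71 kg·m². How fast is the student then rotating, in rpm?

With no external torque about the axis, L is conserved: I₁ω₁ = I₂ω₂.
ω₂ = I₁ω₁ / I₂ = (2.840)(1.38 rev/s) / (1.710) = 2.292 rev/s = 137.5 rpm.

ω₂ ≈ 138 rpm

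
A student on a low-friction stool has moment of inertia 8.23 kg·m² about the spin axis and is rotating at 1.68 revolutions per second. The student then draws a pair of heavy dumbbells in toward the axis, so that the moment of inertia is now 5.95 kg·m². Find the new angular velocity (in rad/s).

No external torque acts about the spin axis, so angular momentum is conserved.
ω₂ = I₁ω₁ / I₂ = (8.230)(1.68 rev/s) / (5.950) = 2.324 rev/s = 14.60 rad/s.

ω₂ ≈ 14.6 rad/s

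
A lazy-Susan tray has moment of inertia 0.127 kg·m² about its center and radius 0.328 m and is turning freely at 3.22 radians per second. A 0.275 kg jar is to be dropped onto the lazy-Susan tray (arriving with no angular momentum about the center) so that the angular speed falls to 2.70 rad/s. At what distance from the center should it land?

The added mass arrives with no angular momentum about the center, and any external torque about the center is negligible, so the system's angular momentum is conserved.
I_p ω_i = (I_p + m r²) ω_f ⇒ m r² = I_p(ω_i/ω_f − 1) = 0.1270(3.22/2.70 − 1) = 0.02446 kg·m².
r = √(0.02446/0.275) = 0.2982 m.

r ≈ 0.298 m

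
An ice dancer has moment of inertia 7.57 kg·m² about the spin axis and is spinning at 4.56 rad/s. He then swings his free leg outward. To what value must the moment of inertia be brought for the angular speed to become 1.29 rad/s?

I₂ ≈ 26.8 kg·m²

With no external torque about the axis, L is conserved: I₁ω₁ = I₂ω₂.
I₂ = I₁ω₁ / ω₂ = (7.57)(4.56) / (1.29) = 26.76 kg·m².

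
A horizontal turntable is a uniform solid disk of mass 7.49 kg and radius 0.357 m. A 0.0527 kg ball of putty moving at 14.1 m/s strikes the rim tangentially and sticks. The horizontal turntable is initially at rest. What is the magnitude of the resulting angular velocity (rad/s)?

|ω_f| ≈ 0.548 rad/s

About the axle the impulsive forces during the collision are internal, so angular momentum about that axis is conserved.
I_p = ½(7.49)(0.357)² = 0.4773 kg·m². Taking the sense of the ball of putty's angular momentum as positive, L_{ball} = m v R = (0.0527)(14.1)(0.357) = 0.2653 kg·m²/s.
L_i = 0 + 0.2653 = 0.2653 kg·m²/s.
After sticking, I_f = I_p + m R² = 0.4773 + (0.0527)(0.357)² = 0.4840 kg·m².
ω_f = L_i / I_f = 0.2653 / 0.4840 = 0.5481 rad/s.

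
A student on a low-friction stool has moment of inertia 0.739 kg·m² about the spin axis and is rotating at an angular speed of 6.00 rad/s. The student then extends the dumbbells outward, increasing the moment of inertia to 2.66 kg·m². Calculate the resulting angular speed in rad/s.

ω₂ ≈ 1.67 rad/s

With no external torque about the axis, L is conserved: I₁ω₁ = I₂ω₂.
ω₂ = I₁ω₁ / I₂ = (0.7390)(6.00 rad/s) / (2.660) = 1.667 rad/s.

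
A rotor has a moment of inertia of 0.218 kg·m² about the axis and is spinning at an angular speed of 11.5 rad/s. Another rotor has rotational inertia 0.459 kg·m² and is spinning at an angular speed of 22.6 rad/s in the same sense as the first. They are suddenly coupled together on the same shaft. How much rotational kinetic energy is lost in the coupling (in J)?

ΔKE lost ≈ 9.11 J

The coupling torques are internal; angular momentum about the shared axis is conserved.
Taking A's sense as positive: L = (0.2180)(11.5) + (0.4590)(22.6) = 12.88 kg·m²·rad/s.
Combined I = 0.2180 + 0.4590 = 0.6770 kg·m².
ω_f = L / I = 12.88 / 0.6770 = 19.03 rad/s.
KE_i = ½ΣIω² = 131.6 J; KE_f = ½(0.6770)(19.03)² = 122.5 J.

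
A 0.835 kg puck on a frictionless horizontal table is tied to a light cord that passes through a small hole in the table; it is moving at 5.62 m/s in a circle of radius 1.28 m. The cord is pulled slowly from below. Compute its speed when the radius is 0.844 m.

v₂ ≈ 8.52 m/s

The only horizontal force on the mass is along the cord (radial), so it exerts no torque about the hole and angular momentum m v r is conserved.
v₂ = v₁ r₁ / r₂ = (5.62)(1.28) / (0.844) = 8.523 m/s.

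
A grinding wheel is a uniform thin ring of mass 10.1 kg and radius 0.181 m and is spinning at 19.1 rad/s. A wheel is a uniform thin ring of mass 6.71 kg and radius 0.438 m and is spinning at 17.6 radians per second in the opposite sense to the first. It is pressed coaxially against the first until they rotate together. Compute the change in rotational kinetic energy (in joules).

ΔKE ≈ -177 J

No external torque acts about the common axis, so total angular momentum is conserved.
Moments of inertia: I_A = (10.1)(0.181)² = 0.3309 kg·m²; I_B = (6.71)(0.438)² = 1.287 kg·m².
Taking A's sense as positive: L = (0.3309)(19.1) − (1.287)(17.6) = -16.34 kg·m²·rad/s.
Combined I = 0.3309 + 1.287 = 1.618 kg·m².
ω_f = L / I = -16.34 / 1.618 = -10.10 rad/s.
KE_i = ½ΣIω² = 259.7 J; KE_f = ½(1.618)(10.10)² = 82.46 J.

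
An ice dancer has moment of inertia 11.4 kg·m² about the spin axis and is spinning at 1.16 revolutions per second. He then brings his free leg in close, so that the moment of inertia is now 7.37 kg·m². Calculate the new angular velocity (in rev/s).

With no external torque about the axis, L is conserved: I₁ω₁ = I₂ω₂.
ω₂ = I₁ω₁ / I₂ = (11.40)(1.16 rev/s) / (7.370) = 1.794 rev/s.

ω₂ ≈ 1.79 rev/s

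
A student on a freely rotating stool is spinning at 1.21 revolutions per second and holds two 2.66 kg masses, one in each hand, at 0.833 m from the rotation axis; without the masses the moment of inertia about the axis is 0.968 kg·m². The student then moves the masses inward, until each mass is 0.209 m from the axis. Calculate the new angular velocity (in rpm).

ω₂ ≈ 282 rpm

Angular momentum about the spin axis is conserved since the torque about it is zero.
I₁ = 0.968 + 2(2.66)(0.833)² = 4.659 kg·m²; I₂ = 0.968 + 2(2.66)(0.209)² = 1.200 kg·m².
ω₂ = I₁ω₁ / I₂ = (4.659)(1.21 rev/s) / (1.200) = 4.697 rev/s = 281.8 rpm.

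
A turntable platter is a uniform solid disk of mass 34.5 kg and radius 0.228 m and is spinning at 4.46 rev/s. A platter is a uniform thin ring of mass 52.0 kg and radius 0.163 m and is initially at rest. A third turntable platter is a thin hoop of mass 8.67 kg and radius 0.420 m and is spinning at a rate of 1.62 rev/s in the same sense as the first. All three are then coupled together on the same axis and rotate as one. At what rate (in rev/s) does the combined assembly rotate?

No external torque acts about the common axis, so total angular momentum is conserved.
Moments of inertia: I_A = ½(34.5)(0.228)² = 0.8967 kg·m²; I_B = (52.0)(0.163)² = 1.382 kg·m²; I_C = (8.67)(0.420)² = 1.529 kg·m².
Taking A's sense as positive: L = (0.8967)(4.46) + (1.529)(1.62) = 6.477 kg·m²·rev/s.
Combined I = 0.8967 + 1.382 + 1.529 = 3.808 kg·m².
ω_f = L / I = 6.477 / 3.808 = 1.701 rev/s.

|ω_f| ≈ 1.70 rev/s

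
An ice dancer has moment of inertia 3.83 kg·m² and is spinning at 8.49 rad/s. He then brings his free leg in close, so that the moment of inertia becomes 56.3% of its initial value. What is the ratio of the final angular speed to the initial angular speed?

ω₂/ω₁ ≈ 1.78

Angular momentum about the spin axis is conserved since the torque about it is zero.
I₂ = 0.563 × 3.83 = 2.156 kg·m².
ω₂/ω₁ = I₁/I₂ = 3.830 / 2.156 = 1.776.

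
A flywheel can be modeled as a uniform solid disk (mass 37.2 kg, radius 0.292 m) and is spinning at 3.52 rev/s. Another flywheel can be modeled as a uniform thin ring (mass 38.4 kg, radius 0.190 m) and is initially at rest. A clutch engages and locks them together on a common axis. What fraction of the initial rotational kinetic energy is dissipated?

fraction ≈ 0.466

No external torque acts about the common axis, so total angular momentum is conserved.
Moments of inertia: I_A = ½(37.2)(0.292)² = 1.586 kg·m²; I_B = (38.4)(0.190)² = 1.386 kg·m².
Taking A's sense as positive: L = (1.586)(3.52) = 5.582 kg·m²·rev/s.
Combined I = 1.586 + 1.386 = 2.972 kg·m².
ω_f = L / I = 5.582 / 2.972 = 1.878 rev/s.
KE_i = ½ΣIω² = 387.9 J; KE_f = ½(2.972)(11.80)² = 207.0 J.
Fraction dissipated = (KE_i − KE_f)/KE_i = 0.4664.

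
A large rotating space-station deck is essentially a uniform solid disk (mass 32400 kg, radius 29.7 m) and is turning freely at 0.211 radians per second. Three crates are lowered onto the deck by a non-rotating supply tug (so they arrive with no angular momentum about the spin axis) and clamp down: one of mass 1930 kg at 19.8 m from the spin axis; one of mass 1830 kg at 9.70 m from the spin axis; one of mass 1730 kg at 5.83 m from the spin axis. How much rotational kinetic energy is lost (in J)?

energy lost ≈ 20600 J

No external torque acts about the spin axis; L_before = L_after.
I_p = ½(32400)(29.7)² = 1.429e+07 kg·m².
Added inertia Σmr² = (1930)(19.8)² + (1830)(9.70)² + (1730)(5.83)² = 9.876e+05 kg·m²; I_f = 1.429e+07 + 9.876e+05 = 1.528e+07 kg·m².
ω_f = I_p ω_i / I_f = (1.429e+07)(0.211) / 1.528e+07 = 0.1974 rad/s.
KE_i = ½(1.429e+07)(0.2110 rad/s)² = 3.181e+05 J; KE_f = ½(1.528e+07)(0.1974)² = 2.975e+05 J.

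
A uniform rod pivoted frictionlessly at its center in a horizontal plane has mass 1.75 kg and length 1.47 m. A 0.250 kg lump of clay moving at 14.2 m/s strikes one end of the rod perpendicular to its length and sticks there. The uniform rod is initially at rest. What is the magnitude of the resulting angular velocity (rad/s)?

|ω_f| ≈ 5.80 rad/s

About the pivot the impulsive forces during the collision are internal, so angular momentum about that axis is conserved.
I_p = (1/12)(1.75)(1.47)² = 0.3151 kg·m². Taking the sense of the lump of clay's angular momentum as positive, L_{lump} = m v R = (0.250)(14.2)(1.47/2) = 2.609 kg·m²/s.
L_i = 0 + 2.609 = 2.609 kg·m²/s.
After sticking, I_f = I_p + m R² = 0.3151 + (0.250)(1.47/2)² = 0.4502 kg·m².
ω_f = L_i / I_f = 2.609 / 0.4502 = 5.796 rad/s.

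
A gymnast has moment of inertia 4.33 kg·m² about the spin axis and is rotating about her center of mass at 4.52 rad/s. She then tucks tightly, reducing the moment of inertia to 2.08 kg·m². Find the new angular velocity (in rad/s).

With no external torque about the axis, L is conserved: I₁ω₁ = I₂ω₂.
ω₂ = I₁ω₁ / I₂ = (4.330)(4.52 rad/s) / (2.080) = 9.409 rad/s.

ω₂ ≈ 9.41 rad/s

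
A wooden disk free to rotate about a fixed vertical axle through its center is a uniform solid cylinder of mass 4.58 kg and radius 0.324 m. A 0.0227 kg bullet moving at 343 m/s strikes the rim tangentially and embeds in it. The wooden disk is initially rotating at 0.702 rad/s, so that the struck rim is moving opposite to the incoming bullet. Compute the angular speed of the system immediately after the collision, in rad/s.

The axle reaction passes through the axle and exerts no torque about it; angular momentum about the axle is conserved through the impact.
I_p = ½(4.58)(0.324)² = 0.2404 kg·m². Taking the sense of the bullet's angular momentum as positive, L_{bullet} = m v R = (0.0227)(343)(0.324) = 2.523 kg·m²/s.
L_i = −I_p ω_p + m v R = −(0.2404)(0.702) + 2.523 = 2.354 kg·m²/s.
After sticking, I_f = I_p + m R² = 0.2404 + (0.0227)(0.324)² = 0.2428 kg·m².
ω_f = L_i / I_f = 2.354 / 0.2428 = 9.696 rad/s.

|ω_f| ≈ 9.70 rad/s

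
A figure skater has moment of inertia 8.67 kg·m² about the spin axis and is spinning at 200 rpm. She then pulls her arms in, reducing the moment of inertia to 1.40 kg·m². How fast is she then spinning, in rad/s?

No external torque acts about the spin axis, so angular momentum is conserved.
ω₂ = I₁ω₁ / I₂ = (8.670)(200 rpm) / (1.400) = 1239 rpm = 129.7 rad/s.

ω₂ ≈ 130 rad/s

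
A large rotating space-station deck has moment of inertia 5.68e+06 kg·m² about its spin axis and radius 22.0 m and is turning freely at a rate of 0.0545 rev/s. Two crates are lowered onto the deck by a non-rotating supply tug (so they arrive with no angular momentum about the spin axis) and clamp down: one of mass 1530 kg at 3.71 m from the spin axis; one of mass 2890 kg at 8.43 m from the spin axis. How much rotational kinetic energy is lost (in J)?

No external torque acts about the spin axis; L_before = L_after.
Added inertia Σmr² = (1530)(3.71)² + (2890)(8.43)² = 2.264e+05 kg·m²; I_f = 5.680e+06 + 2.264e+05 = 5.906e+06 kg·m².
ω_f = I_p ω_i / I_f = (5.680e+06)(0.0545) / 5.906e+06 = 0.05241 rev/s.
KE_i = ½(5.680e+06)(0.3424 rad/s)² = 3.330e+05 J; KE_f = ½(5.906e+06)(0.3293)² = 3.203e+05 J.

energy lost ≈ 12800 J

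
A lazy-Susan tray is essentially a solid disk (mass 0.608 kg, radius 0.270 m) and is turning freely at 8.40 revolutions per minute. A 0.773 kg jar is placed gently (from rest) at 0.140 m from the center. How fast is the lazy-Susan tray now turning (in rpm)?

ω_f ≈ 4.99 rpm

The added mass arrives with no angular momentum about the center, and any external torque about the center is negligible, so the system's angular momentum is conserved.
I_p = ½(0.608)(0.270)² = 0.02216 kg·m².
Added inertia Σmr² = (0.773)(0.140)² = 0.01515 kg·m²; I_f = 0.02216 + 0.01515 = 0.03731 kg·m².
ω_f = I_p ω_i / I_f = (0.02216)(8.40) / 0.03731 = 4.989 rpm.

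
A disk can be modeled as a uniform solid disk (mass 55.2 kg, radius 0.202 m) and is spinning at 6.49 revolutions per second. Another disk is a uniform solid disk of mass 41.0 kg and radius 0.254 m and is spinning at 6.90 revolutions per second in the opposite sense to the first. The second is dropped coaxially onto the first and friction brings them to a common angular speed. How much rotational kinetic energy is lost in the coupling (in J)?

ΔKE lost ≈ 2150 J

The coupling torques are internal; angular momentum about the shared axis is conserved.
Moments of inertia: I_A = ½(55.2)(0.202)² = 1.126 kg·m²; I_B = ½(41.0)(0.254)² = 1.323 kg·m².
Taking A's sense as positive: L = (1.126)(6.49) − (1.323)(6.90) = -1.817 kg·m²·rev/s.
Combined I = 1.126 + 1.323 = 2.449 kg·m².
ω_f = L / I = -1.817 / 2.449 = -0.7419 rev/s.
KE_i = ½ΣIω² = 2179 J; KE_f = ½(2.449)(4.662)² = 26.61 J.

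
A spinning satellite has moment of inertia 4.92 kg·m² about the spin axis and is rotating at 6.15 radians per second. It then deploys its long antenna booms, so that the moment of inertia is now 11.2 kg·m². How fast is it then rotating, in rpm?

Angular momentum about the spin axis is conserved since the torque about it is zero.
ω₂ = I₁ω₁ / I₂ = (4.920)(6.15 rad/s) / (11.20) = 2.702 rad/s = 25.80 rpm.

ω₂ ≈ 25.8 rpm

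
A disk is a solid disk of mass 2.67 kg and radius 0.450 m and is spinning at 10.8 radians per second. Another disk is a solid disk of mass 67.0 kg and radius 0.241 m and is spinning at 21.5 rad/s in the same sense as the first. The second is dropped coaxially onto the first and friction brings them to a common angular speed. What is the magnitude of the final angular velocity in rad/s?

|ω_f| ≈ 20.2 rad/s

No external torque acts about the common axis, so total angular momentum is conserved.
Moments of inertia: I_A = ½(2.67)(0.450)² = 0.2703 kg·m²; I_B = ½(67.0)(0.241)² = 1.946 kg·m².
Taking A's sense as positive: L = (0.2703)(10.8) + (1.946)(21.5) = 44.75 kg·m²·rad/s.
Combined I = 0.2703 + 1.946 = 2.216 kg·m².
ω_f = L / I = 44.75 / 2.216 = 20.19 rad/s.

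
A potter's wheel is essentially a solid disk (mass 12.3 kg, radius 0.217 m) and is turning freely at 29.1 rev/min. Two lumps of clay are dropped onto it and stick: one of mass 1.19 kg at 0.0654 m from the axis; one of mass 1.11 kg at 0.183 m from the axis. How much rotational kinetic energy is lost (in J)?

energy lost ≈ 0.171 J

No external torque acts about the axis; L_before = L_after.
I_p = ½(12.3)(0.217)² = 0.2896 kg·m².
Added inertia Σmr² = (1.19)(0.0654)² + (1.11)(0.183)² = 0.04226 kg·m²; I_f = 0.2896 + 0.04226 = 0.3319 kg·m².
ω_f = I_p ω_i / I_f = (0.2896)(29.1) / 0.3319 = 25.39 rpm.
KE_i = ½(0.2896)(3.047 rad/s)² = 1.345 J; KE_f = ½(0.3319)(2.659)² = 1.173 J.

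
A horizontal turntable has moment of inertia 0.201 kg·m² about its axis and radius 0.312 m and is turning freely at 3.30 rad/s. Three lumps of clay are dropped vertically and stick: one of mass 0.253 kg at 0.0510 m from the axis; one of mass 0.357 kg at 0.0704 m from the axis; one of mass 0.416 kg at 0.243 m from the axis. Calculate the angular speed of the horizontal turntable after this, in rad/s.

ω_f ≈ 2.91 rad/s

The added mass arrives with no angular momentum about the axis, and any external torque about the axis is negligible, so the system's angular momentum is conserved.
Added inertia Σmr² = (0.253)(0.0510)² + (0.357)(0.0704)² + (0.416)(0.243)² = 0.02699 kg·m²; I_f = 0.2010 + 0.02699 = 0.2280 kg·m².
ω_f = I_p ω_i / I_f = (0.2010)(3.30) / 0.2280 = 2.909 rad/s.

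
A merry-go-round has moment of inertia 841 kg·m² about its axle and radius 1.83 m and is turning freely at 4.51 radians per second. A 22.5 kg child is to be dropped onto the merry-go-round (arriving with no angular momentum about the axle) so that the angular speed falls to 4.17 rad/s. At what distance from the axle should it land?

r ≈ 1.75 m

No external torque acts about the axle; L_before = L_after.
I_p ω_i = (I_p + m r²) ω_f ⇒ m r² = I_p(ω_i/ω_f − 1) = 841.0(4.51/4.17 − 1) = 68.57 kg·m².
r = √(68.57/22.5) = 1.746 m.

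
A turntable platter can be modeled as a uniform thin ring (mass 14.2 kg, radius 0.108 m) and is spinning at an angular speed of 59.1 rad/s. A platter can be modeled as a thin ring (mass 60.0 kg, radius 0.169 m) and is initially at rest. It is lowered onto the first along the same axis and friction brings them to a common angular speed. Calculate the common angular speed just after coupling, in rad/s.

|ω_f| ≈ 5.21 rad/s

The coupling torques are internal; angular momentum about the shared axis is conserved.
Moments of inertia: I_A = (14.2)(0.108)² = 0.1656 kg·m²; I_B = (60.0)(0.169)² = 1.714 kg·m².
Taking A's sense as positive: L = (0.1656)(59.1) = 9.789 kg·m²·rad/s.
Combined I = 0.1656 + 1.714 = 1.879 kg·m².
ω_f = L / I = 9.789 / 1.879 = 5.209 rad/s.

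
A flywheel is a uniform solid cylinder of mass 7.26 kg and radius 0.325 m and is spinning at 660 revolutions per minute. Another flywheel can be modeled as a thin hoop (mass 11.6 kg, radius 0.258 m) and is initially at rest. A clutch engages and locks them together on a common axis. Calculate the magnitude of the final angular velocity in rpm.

|ω_f| ≈ 219 rpm

No external torque acts about the common axis, so total angular momentum is conserved.
Moments of inertia: I_A = ½(7.26)(0.325)² = 0.3834 kg·m²; I_B = (11.6)(0.258)² = 0.7721 kg·m².
Taking A's sense as positive: L = (0.3834)(660) = 253.1 kg·m²·rpm.
Combined I = 0.3834 + 0.7721 = 1.156 kg·m².
ω_f = L / I = 253.1 / 1.156 = 219.0 rpm.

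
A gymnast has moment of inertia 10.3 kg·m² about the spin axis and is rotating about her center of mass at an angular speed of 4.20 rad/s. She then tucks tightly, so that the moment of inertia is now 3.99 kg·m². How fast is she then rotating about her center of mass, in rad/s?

ω₂ ≈ 10.8 rad/s

With no external torque about the axis, L is conserved: I₁ω₁ = I₂ω₂.
ω₂ = I₁ω₁ / I₂ = (10.30)(4.20 rad/s) / (3.990) = 10.84 rad/s.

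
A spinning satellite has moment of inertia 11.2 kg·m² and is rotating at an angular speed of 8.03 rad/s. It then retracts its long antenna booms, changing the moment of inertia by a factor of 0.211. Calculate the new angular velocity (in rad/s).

With no external torque about the axis, L is conserved: I₁ω₁ = I₂ω₂.
I₂ = 0.211 × 11.2 = 2.363 kg·m².
ω₂ = I₁ω₁ / I₂ = (11.20)(8.03 rad/s) / (2.363) = 38.06 rad/s.

ω₂ ≈ 38.1 rad/s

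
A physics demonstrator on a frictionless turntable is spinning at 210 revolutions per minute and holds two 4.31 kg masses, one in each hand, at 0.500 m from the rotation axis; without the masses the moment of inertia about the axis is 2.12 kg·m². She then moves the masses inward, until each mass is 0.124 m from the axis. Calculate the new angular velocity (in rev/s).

ω₂ ≈ 6.64 rev/s

Angular momentum about the spin axis is conserved since the torque about it is zero.
I₁ = 2.12 + 2(4.31)(0.500)² = 4.275 kg·m²; I₂ = 2.12 + 2(4.31)(0.124)² = 2.253 kg·m².
ω₂ = I₁ω₁ / I₂ = (4.275)(210 rpm) / (2.253) = 398.5 rpm = 6.642 rev/s.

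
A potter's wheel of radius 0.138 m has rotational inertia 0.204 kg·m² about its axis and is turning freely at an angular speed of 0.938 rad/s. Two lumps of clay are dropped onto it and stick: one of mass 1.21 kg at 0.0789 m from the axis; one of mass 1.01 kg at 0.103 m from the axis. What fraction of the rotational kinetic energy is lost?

fraction ≈ 0.0821

No external torque acts about the axis; L_before = L_after.
Added inertia Σmr² = (1.21)(0.0789)² + (1.01)(0.103)² = 0.01825 kg·m²; I_f = 0.2040 + 0.01825 = 0.2222 kg·m².
ω_f = I_p ω_i / I_f = (0.2040)(0.938) / 0.2222 = 0.8610 rad/s.
KE_i = ½(0.2040)(0.9380 rad/s)² = 0.08974 J; KE_f = ½(0.2222)(0.8610)² = 0.08238 J.
Fraction lost = 0.08210.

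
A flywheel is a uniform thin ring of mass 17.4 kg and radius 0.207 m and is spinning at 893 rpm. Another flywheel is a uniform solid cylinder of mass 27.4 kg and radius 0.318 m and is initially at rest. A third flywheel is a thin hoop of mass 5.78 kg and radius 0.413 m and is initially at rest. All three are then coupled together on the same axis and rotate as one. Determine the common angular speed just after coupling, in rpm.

The coupling torques are internal; angular momentum about the shared axis is conserved.
Moments of inertia: I_A = (17.4)(0.207)² = 0.7456 kg·m²; I_B = ½(27.4)(0.318)² = 1.385 kg·m²; I_C = (5.78)(0.413)² = 0.9859 kg·m².
Taking A's sense as positive: L = (0.7456)(893) = 665.8 kg·m²·rpm.
Combined I = 0.7456 + 1.385 + 0.9859 = 3.117 kg·m².
ω_f = L / I = 665.8 / 3.117 = 213.6 rpm.

|ω_f| ≈ 214 rpm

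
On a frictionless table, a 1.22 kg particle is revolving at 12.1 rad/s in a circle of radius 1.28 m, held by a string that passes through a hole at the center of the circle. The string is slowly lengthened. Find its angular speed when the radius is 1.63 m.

The constraining force is radial, so m r² ω about the center is conserved.
ω₂ = ω₁ (r₁/r₂)² = (12.1)(1.28/1.63)² = 7.462 rad/s.

ω₂ ≈ 7.46 rad/s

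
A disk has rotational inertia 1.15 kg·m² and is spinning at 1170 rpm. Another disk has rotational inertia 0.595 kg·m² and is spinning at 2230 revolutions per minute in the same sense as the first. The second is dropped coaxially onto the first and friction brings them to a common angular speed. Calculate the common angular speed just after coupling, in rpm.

No external torque acts about the common axis, so total angular momentum is conserved.
Taking A's sense as positive: L = (1.150)(1170) + (0.5950)(2230) = 2672 kg·m²·rpm.
Combined I = 1.150 + 0.5950 = 1.745 kg·m².
ω_f = L / I = 2672 / 1.745 = 1531 rpm.

|ω_f| ≈ 1530 rpm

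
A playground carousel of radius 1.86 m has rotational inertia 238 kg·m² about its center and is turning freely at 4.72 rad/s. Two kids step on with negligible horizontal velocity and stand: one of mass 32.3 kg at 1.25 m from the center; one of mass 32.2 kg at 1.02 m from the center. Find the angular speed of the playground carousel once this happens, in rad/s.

ω_f ≈ 3.49 rad/s

No external torque acts about the center; L_before = L_after.
Added inertia Σmr² = (32.3)(1.25)² + (32.2)(1.02)² = 83.97 kg·m²; I_f = 238.0 + 83.97 = 322.0 kg·m².
ω_f = I_p ω_i / I_f = (238.0)(4.72) / 322.0 = 3.489 rad/s.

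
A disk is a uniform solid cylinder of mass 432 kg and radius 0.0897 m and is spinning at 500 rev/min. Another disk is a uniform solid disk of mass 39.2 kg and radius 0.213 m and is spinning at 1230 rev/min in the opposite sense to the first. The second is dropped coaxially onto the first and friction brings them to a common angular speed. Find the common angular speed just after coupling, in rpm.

No external torque acts about the common axis, so total angular momentum is conserved.
Moments of inertia: I_A = ½(432)(0.0897)² = 1.738 kg·m²; I_B = ½(39.2)(0.213)² = 0.8892 kg·m².
Taking A's sense as positive: L = (1.738)(500) − (0.8892)(1230) = -224.8 kg·m²·rpm.
Combined I = 1.738 + 0.8892 = 2.627 kg·m².
ω_f = L / I = -224.8 / 2.627 = -85.56 rpm.

|ω_f| ≈ 85.6 rpm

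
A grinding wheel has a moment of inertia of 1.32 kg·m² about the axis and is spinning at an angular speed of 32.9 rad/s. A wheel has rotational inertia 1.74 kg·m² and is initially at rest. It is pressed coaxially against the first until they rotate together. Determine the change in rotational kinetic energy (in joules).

ΔKE ≈ -406 J

No external torque acts about the common axis, so total angular momentum is conserved.
Taking A's sense as positive: L = (1.320)(32.9) = 43.43 kg·m²·rad/s.
Combined I = 1.320 + 1.740 = 3.060 kg·m².
ω_f = L / I = 43.43 / 3.060 = 14.19 rad/s.
KE_i = ½ΣIω² = 714.4 J; KE_f = ½(3.060)(14.19)² = 308.2 J.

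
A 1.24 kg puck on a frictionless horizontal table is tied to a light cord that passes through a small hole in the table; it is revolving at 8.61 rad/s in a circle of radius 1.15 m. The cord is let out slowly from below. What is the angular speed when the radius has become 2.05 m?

No torque about the axis ⇒ m r₁² ω₁ = m r₂² ω₂.
ω₂ = ω₁ (r₁/r₂)² = (8.61)(1.15/2.05)² = 2.710 rad/s.

ω₂ ≈ 2.71 rad/s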